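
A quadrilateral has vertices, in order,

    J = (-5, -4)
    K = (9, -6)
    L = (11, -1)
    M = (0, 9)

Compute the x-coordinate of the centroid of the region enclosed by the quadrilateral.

252/89

Apply Gauss's area formula. First the cross-terms c_i = x_i·y_{i+1} − x_{i+1}·y_i:
  66, 57, 99, 45  ⇒  2A = 267, A = 133.5.
Then Σ (x_i + x_{i+1})·c_i = 2268, so x̄ = 2268 / (6·133.5) = 252/89.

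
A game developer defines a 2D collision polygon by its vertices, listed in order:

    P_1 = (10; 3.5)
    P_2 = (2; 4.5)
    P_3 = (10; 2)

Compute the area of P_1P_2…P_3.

6

Σ = (38) + (-41) + (15) = 12
Area = |Σ|/2 = 6.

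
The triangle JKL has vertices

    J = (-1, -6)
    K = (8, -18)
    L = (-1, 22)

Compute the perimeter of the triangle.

|JK| = √((9)² + (-12)²) = √225 = 15
|KL| = √((-9)² + (40)²) = √1681 = 41
|LJ| = √((0)² + (-28)²) = √784 = 28
Perimeter = 15 + 41 + 28 = 84.

84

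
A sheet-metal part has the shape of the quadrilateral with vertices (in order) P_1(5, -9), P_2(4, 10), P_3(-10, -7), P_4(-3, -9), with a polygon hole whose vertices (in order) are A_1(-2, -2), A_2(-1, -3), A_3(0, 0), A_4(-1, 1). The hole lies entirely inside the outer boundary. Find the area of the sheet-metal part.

145.5

Outer boundary:
Cross-terms: 86, 72, 69, 72  ⇒  Σ = 299
Area = |Σ|/2 = 149.5.
Hole:
Apply the shoelace formula: 2A = Σ (x_i·y_{i+1} − x_{i+1}·y_i), indices taken mod 4.
Cross-terms: 4, 0, 0, 4  ⇒  Σ = 8
Area = |Σ|/2 = 4.
Net area = 149.5 − 4 = 145.5.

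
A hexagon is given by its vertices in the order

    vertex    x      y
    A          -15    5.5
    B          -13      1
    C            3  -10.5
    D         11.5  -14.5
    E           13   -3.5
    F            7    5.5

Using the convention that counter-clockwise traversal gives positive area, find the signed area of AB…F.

Σ = (56.5) + (133.5) + (77.25) + (148.25) + (96) + (121) = 632.5
Signed area = Σ/2 = 316.25 (positive ⇒ counter-clockwise traversal).

316.25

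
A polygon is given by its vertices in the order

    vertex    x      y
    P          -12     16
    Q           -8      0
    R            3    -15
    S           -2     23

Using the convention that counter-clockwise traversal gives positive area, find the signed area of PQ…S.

Apply the shoelace (surveyor's) formula: 2A = Σ (x_i·y_{i+1} − x_{i+1}·y_i), indices taken mod 4.
Cross-terms: 128, 120, 39, 244  ⇒  Σ = 531
Signed area = Σ/2 = 265.5 (positive ⇒ counter-clockwise traversal).

265.5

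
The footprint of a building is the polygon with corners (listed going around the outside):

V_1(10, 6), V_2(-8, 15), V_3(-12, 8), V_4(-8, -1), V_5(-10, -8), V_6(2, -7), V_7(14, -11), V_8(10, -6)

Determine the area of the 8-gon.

V_1→V_2: (10)(15) − (-8)(6) = 198
V_2→V_3: (-8)(8) − (-12)(15) = 116
V_3→V_4: (-12)(-1) − (-8)(8) = 76
V_4→V_5: (-8)(-8) − (-10)(-1) = 54
V_5→V_6: (-10)(-7) − (2)(-8) = 86
V_6→V_7: (2)(-11) − (14)(-7) = 76
V_7→V_8: (14)(-6) − (10)(-11) = 26
V_8→V_1: (10)(6) − (10)(-6) = 120
Σ = 752
Area = |Σ|/2 = 376.

376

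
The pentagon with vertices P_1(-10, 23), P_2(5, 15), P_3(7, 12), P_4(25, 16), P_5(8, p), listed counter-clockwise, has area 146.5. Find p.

21

Write out the shoelace sum; only the two edges meeting at P_5 involve p:
2·Area = [(25·p − 8·16) + (8·23 − (-10)·p)] + -498
       = 35·p + -442 = 293
⇒ p = 21.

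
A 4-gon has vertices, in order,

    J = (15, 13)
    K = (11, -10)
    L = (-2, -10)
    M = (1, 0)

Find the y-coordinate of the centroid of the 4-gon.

Apply Gauss's area formula. First the cross-terms c_i = x_i·y_{i+1} − x_{i+1}·y_i:
  -293, -130, 10, 13  ⇒  2A = -400, A = -200.
Then Σ (y_i + y_{i+1})·c_i = 1790, so ȳ = 1790 / (6·(-200)) = -179/120.

-179/120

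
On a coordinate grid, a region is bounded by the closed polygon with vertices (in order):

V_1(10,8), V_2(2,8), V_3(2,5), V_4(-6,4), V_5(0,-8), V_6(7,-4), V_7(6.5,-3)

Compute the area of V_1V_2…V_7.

143.5

Apply the surveyor's formula: 2A = Σ (x_i·y_{i+1} − x_{i+1}·y_i), indices taken mod 7.
V_1→V_2: (10)(8) − (2)(8) = 64
V_2→V_3: (2)(5) − (2)(8) = -6
V_3→V_4: (2)(4) − (-6)(5) = 38
V_4→V_5: (-6)(-8) − (0)(4) = 48
V_5→V_6: (0)(-4) − (7)(-8) = 56
V_6→V_7: (7)(-3) − (6.5)(-4) = 5
V_7→V_1: (6.5)(8) − (10)(-3) = 82
Σ = 287
Area = |Σ|/2 = 143.5.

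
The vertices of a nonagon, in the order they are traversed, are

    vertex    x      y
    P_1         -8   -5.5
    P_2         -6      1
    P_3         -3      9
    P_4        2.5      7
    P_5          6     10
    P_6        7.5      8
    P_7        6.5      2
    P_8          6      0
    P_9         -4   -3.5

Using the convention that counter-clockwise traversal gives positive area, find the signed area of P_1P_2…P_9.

-127.75

Σ = (-41) + (-51) + (-43.5) + (-17) + (-27) + (-37) + (-12) + (-21) + (-6) = -255.5
Signed area = Σ/2 = -127.75 (negative ⇒ clockwise traversal).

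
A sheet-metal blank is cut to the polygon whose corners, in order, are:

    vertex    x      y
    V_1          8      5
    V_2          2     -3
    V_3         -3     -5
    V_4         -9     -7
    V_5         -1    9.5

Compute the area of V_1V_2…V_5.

125.25

Σ = (-34) + (-19) + (-24) + (-92.5) + (-81) = -250.5
Area = |Σ|/2 = 125.25.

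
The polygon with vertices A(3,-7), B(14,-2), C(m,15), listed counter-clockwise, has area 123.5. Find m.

The doubled signed area Σ (x_i y_{i+1} − x_{i+1} y_i) is linear in m.
With m=0 it equals 257; the coefficient of m is -5 (from the two edges through C).
So -5·m + 257 = 2·123.5 = 247 ⇒ m = 2.

2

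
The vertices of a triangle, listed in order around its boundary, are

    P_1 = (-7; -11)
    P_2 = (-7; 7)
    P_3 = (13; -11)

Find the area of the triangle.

Apply Gauss's area formula: 2A = Σ (x_i·y_{i+1} − x_{i+1}·y_i), indices taken mod 3.
Cross-terms: -126, -14, -220  ⇒  Σ = -360
Area = |Σ|/2 = 180.

180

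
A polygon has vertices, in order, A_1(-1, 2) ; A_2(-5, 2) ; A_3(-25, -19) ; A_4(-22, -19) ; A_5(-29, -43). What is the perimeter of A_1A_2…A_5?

114

|A_1A_2| = √((-4)² + (0)²) = √16 = 4
|A_2A_3| = √((-20)² + (-21)²) = √841 = 29
|A_3A_4| = √((3)² + (0)²) = √9 = 3
|A_4A_5| = √((-7)² + (-24)²) = √625 = 25
|A_5A_1| = √((28)² + (45)²) = √2809 = 53
Perimeter = 4 + 29 + 3 + 25 + 53 = 114.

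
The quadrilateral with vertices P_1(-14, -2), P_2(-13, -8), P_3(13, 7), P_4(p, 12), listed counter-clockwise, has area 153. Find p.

13

Write out the shoelace sum; only the two edges meeting at P_4 involve p:
2·Area = [(13·12 − p·7) + (p·(-2) − (-14)·12)] + 99
       = -9·p + 423 = 306
⇒ p = 13.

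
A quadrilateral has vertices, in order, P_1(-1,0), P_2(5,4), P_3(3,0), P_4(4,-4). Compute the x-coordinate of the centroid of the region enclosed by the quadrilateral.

13/6

Apply the surveyor's formula. First the cross-terms c_i = x_i·y_{i+1} − x_{i+1}·y_i:
  -4, -12, -12, -4  ⇒  2A = -32, A = -16.
Then Σ (x_i + x_{i+1})·c_i = -208, so x̄ = -208 / (6·(-16)) = 13/6.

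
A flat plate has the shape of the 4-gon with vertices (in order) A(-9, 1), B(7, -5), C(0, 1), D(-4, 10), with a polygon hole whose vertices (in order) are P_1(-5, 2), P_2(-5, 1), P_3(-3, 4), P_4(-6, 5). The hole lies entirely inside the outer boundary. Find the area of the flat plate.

62.5

Outer boundary:
Apply the shoelace formula: 2A = Σ (x_i·y_{i+1} − x_{i+1}·y_i), indices taken mod 4.
Σ = (38) + (7) + (4) + (86) = 135
Area = |Σ|/2 = 67.5.
Hole:
Apply the shoelace formula: 2A = Σ (x_i·y_{i+1} − x_{i+1}·y_i), indices taken mod 4.
Σ = (5) + (-17) + (9) + (13) = 10
Area = |Σ|/2 = 5.
Net area = 67.5 − 5 = 62.5.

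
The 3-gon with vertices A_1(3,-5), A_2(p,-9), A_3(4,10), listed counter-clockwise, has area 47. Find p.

The doubled signed area Σ (x_i y_{i+1} − x_{i+1} y_i) is linear in p.
With p=0 it equals -41; the coefficient of p is 15 (from the two edges through A_2).
So 15·p + -41 = 2·47 = 94 ⇒ p = 9.

9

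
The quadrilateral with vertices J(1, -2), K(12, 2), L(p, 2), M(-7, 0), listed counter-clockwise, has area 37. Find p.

The doubled signed area Σ (x_i y_{i+1} − x_{i+1} y_i) is linear in p.
With p=0 it equals 78; the coefficient of p is -2 (from the two edges through L).
So -2·p + 78 = 2·37 = 74 ⇒ p = 2.

2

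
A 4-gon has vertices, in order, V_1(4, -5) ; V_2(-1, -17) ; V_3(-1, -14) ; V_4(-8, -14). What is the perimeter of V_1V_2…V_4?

|V_1V_2| = √((-5)² + (-12)²) = √169 = 13
|V_2V_3| = √((0)² + (3)²) = √9 = 3
|V_3V_4| = √((-7)² + (0)²) = √49 = 7
|V_4V_1| = √((12)² + (9)²) = √225 = 15
Perimeter = 13 + 3 + 7 + 15 = 38.

38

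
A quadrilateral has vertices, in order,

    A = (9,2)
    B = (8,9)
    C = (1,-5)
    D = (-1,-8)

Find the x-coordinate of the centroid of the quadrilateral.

408/73

Apply the surveyor's formula. First the cross-terms c_i = x_i·y_{i+1} − x_{i+1}·y_i:
  65, -49, -13, 70  ⇒  2A = 73, A = 36.5.
Then Σ (x_i + x_{i+1})·c_i = 1224, so x̄ = 1224 / (6·36.5) = 408/73.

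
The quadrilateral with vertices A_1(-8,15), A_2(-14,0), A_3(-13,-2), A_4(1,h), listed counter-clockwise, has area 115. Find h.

Write out the shoelace sum; only the two edges meeting at A_4 involve h:
2·Area = [((-13)·h − 1·(-2)) + (1·15 − (-8)·h)] + 238
       = -5·h + 255 = 230
⇒ h = 5.

5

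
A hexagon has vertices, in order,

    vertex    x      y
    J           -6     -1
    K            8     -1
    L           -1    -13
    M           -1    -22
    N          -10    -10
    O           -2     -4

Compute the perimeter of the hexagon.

68

|JK| = √((14)² + (0)²) = √196 = 14
|KL| = √((-9)² + (-12)²) = √225 = 15
|LM| = √((0)² + (-9)²) = √81 = 9
|MN| = √((-9)² + (12)²) = √225 = 15
|NO| = √((8)² + (6)²) = √100 = 10
|OJ| = √((-4)² + (3)²) = √25 = 5
Perimeter = 14 + 15 + 9 + 15 + 10 + 5 = 68.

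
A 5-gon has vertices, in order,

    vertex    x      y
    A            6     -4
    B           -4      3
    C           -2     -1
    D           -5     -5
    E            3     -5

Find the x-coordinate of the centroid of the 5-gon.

Apply the shoelace formula. First the cross-terms c_i = x_i·y_{i+1} − x_{i+1}·y_i:
  2, 10, 5, 40, 18  ⇒  2A = 75, A = 37.5.
Then Σ (x_i + x_{i+1})·c_i = -9, so x̄ = -9 / (6·37.5) = -0.04.

-0.04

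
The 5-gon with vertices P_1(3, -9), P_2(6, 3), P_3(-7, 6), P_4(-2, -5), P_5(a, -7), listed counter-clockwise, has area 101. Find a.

0

Write out the shoelace sum; only the two edges meeting at P_5 involve a:
2·Area = [((-2)·(-7) − a·(-5)) + (a·(-9) − 3·(-7))] + 167
       = -4·a + 202 = 202
⇒ a = 0.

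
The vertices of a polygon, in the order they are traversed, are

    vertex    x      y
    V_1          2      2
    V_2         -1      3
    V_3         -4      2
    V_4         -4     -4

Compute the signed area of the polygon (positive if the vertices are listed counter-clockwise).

21

Σ = (8) + (10) + (24) + (0) = 42
Signed area = Σ/2 = 21 (positive ⇒ counter-clockwise traversal).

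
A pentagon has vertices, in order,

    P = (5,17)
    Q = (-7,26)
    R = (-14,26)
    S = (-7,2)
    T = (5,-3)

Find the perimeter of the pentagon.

|PQ| = √((-12)² + (9)²) = √225 = 15
|QR| = √((-7)² + (0)²) = √49 = 7
|RS| = √((7)² + (-24)²) = √625 = 25
|ST| = √((12)² + (-5)²) = √169 = 13
|TP| = √((0)² + (20)²) = √400 = 20
Perimeter = 15 + 7 + 25 + 13 + 20 = 80.

80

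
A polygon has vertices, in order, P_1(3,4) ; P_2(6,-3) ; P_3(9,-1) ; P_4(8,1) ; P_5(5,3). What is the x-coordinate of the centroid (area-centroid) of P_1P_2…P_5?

214/35

Apply the shoelace formula. First the cross-terms c_i = x_i·y_{i+1} − x_{i+1}·y_i:
  -33, 21, 17, 19, 11  ⇒  2A = 35, A = 17.5.
Then Σ (x_i + x_{i+1})·c_i = 642, so x̄ = 642 / (6·17.5) = 214/35.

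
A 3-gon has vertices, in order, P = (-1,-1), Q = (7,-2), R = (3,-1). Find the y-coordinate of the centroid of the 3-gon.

-4/3

Apply the shoelace formula. First the cross-terms c_i = x_i·y_{i+1} − x_{i+1}·y_i:
  9, -1, -4  ⇒  2A = 4, A = 2.
Then Σ (y_i + y_{i+1})·c_i = -16, so ȳ = -16 / (6·2) = -4/3.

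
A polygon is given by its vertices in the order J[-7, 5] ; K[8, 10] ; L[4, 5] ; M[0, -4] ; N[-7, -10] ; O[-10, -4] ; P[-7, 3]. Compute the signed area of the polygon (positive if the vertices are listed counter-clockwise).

-149

Σ = (-110) + (0) + (-16) + (-28) + (-72) + (-58) + (-14) = -298
Signed area = Σ/2 = -149 (negative ⇒ clockwise traversal).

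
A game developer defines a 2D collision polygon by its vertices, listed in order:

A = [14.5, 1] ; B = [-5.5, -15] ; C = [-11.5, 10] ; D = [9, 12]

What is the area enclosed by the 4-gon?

Σ = (-212) + (-227.5) + (-228) + (-165) = -832.5
Area = |Σ|/2 = 416.25.

416.25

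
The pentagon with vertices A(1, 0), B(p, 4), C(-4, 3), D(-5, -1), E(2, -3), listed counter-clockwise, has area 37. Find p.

5

Write out the shoelace sum; only the two edges meeting at B involve p:
2·Area = [(1·4 − p·0) + (p·3 − (-4)·4)] + 39
       = 3·p + 59 = 74
⇒ p = 5.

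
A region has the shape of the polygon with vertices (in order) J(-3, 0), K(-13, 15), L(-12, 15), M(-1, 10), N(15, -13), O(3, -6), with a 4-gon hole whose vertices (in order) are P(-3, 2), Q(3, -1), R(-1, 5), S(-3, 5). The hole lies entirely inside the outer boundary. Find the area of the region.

170.5

Outer boundary:
Σ = (-45) + (-15) + (-105) + (-137) + (-51) + (-18) = -371
Area = |Σ|/2 = 185.5.
Hole:
Apply the surveyor's formula: 2A = Σ (x_i·y_{i+1} − x_{i+1}·y_i), indices taken mod 4.
Cross-terms: -3, 14, 10, 9  ⇒  Σ = 30
Area = |Σ|/2 = 15.
Net area = 185.5 − 15 = 170.5.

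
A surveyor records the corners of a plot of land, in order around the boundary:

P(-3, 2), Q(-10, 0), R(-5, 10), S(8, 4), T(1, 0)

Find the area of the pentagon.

Cross-terms: 20, -100, -100, -4, 2  ⇒  Σ = -182
Area = |Σ|/2 = 91.

91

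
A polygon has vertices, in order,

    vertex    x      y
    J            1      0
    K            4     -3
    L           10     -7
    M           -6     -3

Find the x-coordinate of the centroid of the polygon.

Apply Gauss's area formula. First the cross-terms c_i = x_i·y_{i+1} − x_{i+1}·y_i:
  -3, 2, -72, 3  ⇒  2A = -70, A = -35.
Then Σ (x_i + x_{i+1})·c_i = -290, so x̄ = -290 / (6·(-35)) = 29/21.

29/21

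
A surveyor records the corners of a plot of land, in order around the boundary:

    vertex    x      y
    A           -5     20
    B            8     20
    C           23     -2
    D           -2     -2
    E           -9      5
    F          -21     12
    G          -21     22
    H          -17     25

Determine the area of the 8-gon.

696.5

Σ = (-260) + (-476) + (-50) + (-28) + (-3) + (-210) + (-151) + (-215) = -1393
Area = |Σ|/2 = 696.5.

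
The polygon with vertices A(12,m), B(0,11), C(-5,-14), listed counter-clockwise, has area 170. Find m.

3

Write out the shoelace sum; only the two edges meeting at A involve m:
2·Area = [((-5)·m − 12·(-14)) + (12·11 − 0·m)] + 55
       = -5·m + 355 = 340
⇒ m = 3.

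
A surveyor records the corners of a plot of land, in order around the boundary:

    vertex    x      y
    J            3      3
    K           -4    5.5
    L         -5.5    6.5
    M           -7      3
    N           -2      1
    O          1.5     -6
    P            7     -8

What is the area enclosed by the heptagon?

73.125

Apply the shoelace (surveyor's) formula: 2A = Σ (x_i·y_{i+1} − x_{i+1}·y_i), indices taken mod 7.
Cross-terms: 28.5, 4.25, 29, -1, 10.5, 30, 45  ⇒  Σ = 146.25
Area = |Σ|/2 = 73.125.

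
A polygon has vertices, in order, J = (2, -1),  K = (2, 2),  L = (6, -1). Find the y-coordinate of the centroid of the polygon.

0

Apply the shoelace (surveyor's) formula. First the cross-terms c_i = x_i·y_{i+1} − x_{i+1}·y_i:
  6, -14, -4  ⇒  2A = -12, A = -6.
Then Σ (y_i + y_{i+1})·c_i = 0, so ȳ = 0 / (6·(-6)) = 0.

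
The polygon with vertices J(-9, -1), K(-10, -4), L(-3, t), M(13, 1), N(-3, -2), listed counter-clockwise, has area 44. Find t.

-5

The doubled signed area Σ (x_i y_{i+1} − x_{i+1} y_i) is linear in t.
With t=0 it equals -27; the coefficient of t is -23 (from the two edges through L).
So -23·t + -27 = 2·44 = 88 ⇒ t = -5.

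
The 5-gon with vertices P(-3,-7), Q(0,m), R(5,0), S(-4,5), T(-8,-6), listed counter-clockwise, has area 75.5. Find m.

-3

Write out the shoelace sum; only the two edges meeting at Q involve m:
2·Area = [((-3)·m − 0·(-7)) + (0·0 − 5·m)] + 127
       = -8·m + 127 = 151
⇒ m = -3.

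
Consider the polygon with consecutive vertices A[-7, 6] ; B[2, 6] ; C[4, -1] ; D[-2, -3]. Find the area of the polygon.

Σ = (-54) + (-26) + (-14) + (-33) = -127
Area = |Σ|/2 = 63.5.

63.5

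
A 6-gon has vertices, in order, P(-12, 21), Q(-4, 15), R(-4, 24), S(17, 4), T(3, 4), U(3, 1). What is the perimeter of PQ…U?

90

|PQ| = √((8)² + (-6)²) = √100 = 10
|QR| = √((0)² + (9)²) = √81 = 9
|RS| = √((21)² + (-20)²) = √841 = 29
|ST| = √((-14)² + (0)²) = √196 = 14
|TU| = √((0)² + (-3)²) = √9 = 3
|UP| = √((-15)² + (20)²) = √625 = 25
Perimeter = 10 + 9 + 29 + 14 + 3 + 25 = 90.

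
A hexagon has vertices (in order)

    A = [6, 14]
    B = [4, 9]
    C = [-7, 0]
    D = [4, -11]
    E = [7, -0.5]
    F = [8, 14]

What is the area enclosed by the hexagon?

A→B: (6)(9) − (4)(14) = -2
B→C: (4)(0) − (-7)(9) = 63
C→D: (-7)(-11) − (4)(0) = 77
D→E: (4)(-0.5) − (7)(-11) = 75
E→F: (7)(14) − (8)(-0.5) = 102
F→A: (8)(14) − (6)(14) = 28
Σ = 343
Area = |Σ|/2 = 171.5.

171.5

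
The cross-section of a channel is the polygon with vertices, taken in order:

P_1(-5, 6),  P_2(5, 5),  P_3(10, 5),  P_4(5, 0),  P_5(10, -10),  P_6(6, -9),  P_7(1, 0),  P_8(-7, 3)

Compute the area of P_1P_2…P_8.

100

Apply the shoelace formula: 2A = Σ (x_i·y_{i+1} − x_{i+1}·y_i), indices taken mod 8.
Σ = (-55) + (-25) + (-25) + (-50) + (-30) + (9) + (3) + (-27) = -200
Area = |Σ|/2 = 100.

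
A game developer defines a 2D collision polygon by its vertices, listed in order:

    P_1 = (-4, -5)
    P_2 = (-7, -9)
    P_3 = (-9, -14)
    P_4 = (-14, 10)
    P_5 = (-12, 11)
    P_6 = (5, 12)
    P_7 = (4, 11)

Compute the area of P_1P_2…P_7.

235

Σ = (1) + (17) + (-286) + (-34) + (-199) + (7) + (24) = -470
Area = |Σ|/2 = 235.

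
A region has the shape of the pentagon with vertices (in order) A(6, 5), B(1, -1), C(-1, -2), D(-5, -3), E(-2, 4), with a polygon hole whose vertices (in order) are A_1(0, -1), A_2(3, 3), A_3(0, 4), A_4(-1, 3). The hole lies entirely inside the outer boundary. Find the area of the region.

Outer boundary:
Apply Gauss's area formula: 2A = Σ (x_i·y_{i+1} − x_{i+1}·y_i), indices taken mod 5.
Σ = (-11) + (-3) + (-7) + (-26) + (-34) = -81
Area = |Σ|/2 = 40.5.
Hole:
Apply the shoelace (surveyor's) formula: 2A = Σ (x_i·y_{i+1} − x_{i+1}·y_i), indices taken mod 4.
Cross-terms: 3, 12, 4, 1  ⇒  Σ = 20
Area = |Σ|/2 = 10.
Net area = 40.5 − 10 = 30.5.

30.5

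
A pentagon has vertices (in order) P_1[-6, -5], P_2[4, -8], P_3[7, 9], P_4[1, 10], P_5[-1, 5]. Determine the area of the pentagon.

135.5

P_1→P_2: (-6)(-8) − (4)(-5) = 68
P_2→P_3: (4)(9) − (7)(-8) = 92
P_3→P_4: (7)(10) − (1)(9) = 61
P_4→P_5: (1)(5) − (-1)(10) = 15
P_5→P_1: (-1)(-5) − (-6)(5) = 35
Σ = 271
Area = |Σ|/2 = 135.5.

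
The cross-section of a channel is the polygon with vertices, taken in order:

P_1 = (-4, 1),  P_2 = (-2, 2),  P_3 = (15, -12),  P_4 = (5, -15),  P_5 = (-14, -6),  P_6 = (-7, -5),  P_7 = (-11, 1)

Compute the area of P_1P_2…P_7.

Σ = (-6) + (-6) + (-165) + (-240) + (28) + (-62) + (-7) = -458
Area = |Σ|/2 = 229.

229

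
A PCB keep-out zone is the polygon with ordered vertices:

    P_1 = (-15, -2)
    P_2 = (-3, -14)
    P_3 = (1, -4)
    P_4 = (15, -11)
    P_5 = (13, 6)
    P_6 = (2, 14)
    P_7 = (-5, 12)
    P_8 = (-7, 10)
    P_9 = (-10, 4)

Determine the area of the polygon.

Apply Gauss's area formula: 2A = Σ (x_i·y_{i+1} − x_{i+1}·y_i), indices taken mod 9.
Σ = (204) + (26) + (49) + (233) + (170) + (94) + (34) + (72) + (80) = 962
Area = |Σ|/2 = 481.

481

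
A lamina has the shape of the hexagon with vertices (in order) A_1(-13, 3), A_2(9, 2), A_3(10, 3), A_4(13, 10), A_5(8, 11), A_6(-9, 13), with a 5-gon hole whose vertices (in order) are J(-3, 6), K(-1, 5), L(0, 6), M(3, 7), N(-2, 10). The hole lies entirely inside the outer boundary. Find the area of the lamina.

197

Outer boundary:
Σ = (-53) + (7) + (61) + (63) + (203) + (142) = 423
Area = |Σ|/2 = 211.5.
Hole:
Apply the shoelace formula: 2A = Σ (x_i·y_{i+1} − x_{i+1}·y_i), indices taken mod 5.
J→K: (-3)(5) − (-1)(6) = -9
K→L: (-1)(6) − (0)(5) = -6
L→M: (0)(7) − (3)(6) = -18
M→N: (3)(10) − (-2)(7) = 44
N→J: (-2)(6) − (-3)(10) = 18
Σ = 29
Area = |Σ|/2 = 14.5.
Net area = 211.5 − 14.5 = 197.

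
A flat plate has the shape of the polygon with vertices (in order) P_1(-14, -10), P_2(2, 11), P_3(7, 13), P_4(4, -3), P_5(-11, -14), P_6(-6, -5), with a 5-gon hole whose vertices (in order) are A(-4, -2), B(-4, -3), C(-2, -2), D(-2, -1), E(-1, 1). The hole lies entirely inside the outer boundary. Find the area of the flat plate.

Outer boundary:
Apply the surveyor's formula: 2A = Σ (x_i·y_{i+1} − x_{i+1}·y_i), indices taken mod 6.
Σ = (-134) + (-51) + (-73) + (-89) + (-29) + (-10) = -386
Area = |Σ|/2 = 193.
Hole:
A→B: (-4)(-3) − (-4)(-2) = 4
B→C: (-4)(-2) − (-2)(-3) = 2
C→D: (-2)(-1) − (-2)(-2) = -2
D→E: (-2)(1) − (-1)(-1) = -3
E→A: (-1)(-2) − (-4)(1) = 6
Σ = 7
Area = |Σ|/2 = 3.5.
Net area = 193 − 3.5 = 189.5.

189.5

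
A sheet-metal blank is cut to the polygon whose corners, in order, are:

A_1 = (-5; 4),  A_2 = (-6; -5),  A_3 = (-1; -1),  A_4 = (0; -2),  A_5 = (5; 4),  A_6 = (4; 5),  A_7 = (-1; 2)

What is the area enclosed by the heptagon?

45

Σ = (49) + (1) + (2) + (10) + (9) + (13) + (6) = 90
Area = |Σ|/2 = 45.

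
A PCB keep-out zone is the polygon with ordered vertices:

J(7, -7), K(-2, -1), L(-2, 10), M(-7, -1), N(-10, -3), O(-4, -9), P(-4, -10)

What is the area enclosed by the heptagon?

Apply the surveyor's formula: 2A = Σ (x_i·y_{i+1} − x_{i+1}·y_i), indices taken mod 7.
J→K: (7)(-1) − (-2)(-7) = -21
K→L: (-2)(10) − (-2)(-1) = -22
L→M: (-2)(-1) − (-7)(10) = 72
M→N: (-7)(-3) − (-10)(-1) = 11
N→O: (-10)(-9) − (-4)(-3) = 78
O→P: (-4)(-10) − (-4)(-9) = 4
P→J: (-4)(-7) − (7)(-10) = 98
Σ = 220
Area = |Σ|/2 = 110.

110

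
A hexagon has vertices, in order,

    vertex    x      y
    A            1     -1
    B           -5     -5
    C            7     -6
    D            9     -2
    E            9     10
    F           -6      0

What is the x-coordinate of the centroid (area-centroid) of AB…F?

968/269

Apply Gauss's area formula. First the cross-terms c_i = x_i·y_{i+1} − x_{i+1}·y_i:
  -10, 65, 40, 108, 60, 6  ⇒  2A = 269, A = 134.5.
Then Σ (x_i + x_{i+1})·c_i = 2904, so x̄ = 2904 / (6·134.5) = 968/269.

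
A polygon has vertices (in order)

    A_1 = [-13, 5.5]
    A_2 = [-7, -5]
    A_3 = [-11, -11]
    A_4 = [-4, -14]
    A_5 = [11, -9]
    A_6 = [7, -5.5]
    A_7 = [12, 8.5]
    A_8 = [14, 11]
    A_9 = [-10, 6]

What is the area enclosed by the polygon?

Apply the shoelace (surveyor's) formula: 2A = Σ (x_i·y_{i+1} − x_{i+1}·y_i), indices taken mod 9.
A_1→A_2: (-13)(-5) − (-7)(5.5) = 103.5
A_2→A_3: (-7)(-11) − (-11)(-5) = 22
A_3→A_4: (-11)(-14) − (-4)(-11) = 110
A_4→A_5: (-4)(-9) − (11)(-14) = 190
A_5→A_6: (11)(-5.5) − (7)(-9) = 2.5
A_6→A_7: (7)(8.5) − (12)(-5.5) = 125.5
A_7→A_8: (12)(11) − (14)(8.5) = 13
A_8→A_9: (14)(6) − (-10)(11) = 194
A_9→A_1: (-10)(5.5) − (-13)(6) = 23
Σ = 783.5
Area = |Σ|/2 = 391.75.

391.75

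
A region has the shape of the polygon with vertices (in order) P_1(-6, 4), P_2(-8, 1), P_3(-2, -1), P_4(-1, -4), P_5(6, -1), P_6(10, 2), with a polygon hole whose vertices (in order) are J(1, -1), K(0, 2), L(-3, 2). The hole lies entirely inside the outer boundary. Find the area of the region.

66.5

Outer boundary:
P_1→P_2: (-6)(1) − (-8)(4) = 26
P_2→P_3: (-8)(-1) − (-2)(1) = 10
P_3→P_4: (-2)(-4) − (-1)(-1) = 7
P_4→P_5: (-1)(-1) − (6)(-4) = 25
P_5→P_6: (6)(2) − (10)(-1) = 22
P_6→P_1: (10)(4) − (-6)(2) = 52
Σ = 142
Area = |Σ|/2 = 71.
Hole:
Σ = (2) + (6) + (1) = 9
Area = |Σ|/2 = 4.5.
Net area = 71 − 4.5 = 66.5.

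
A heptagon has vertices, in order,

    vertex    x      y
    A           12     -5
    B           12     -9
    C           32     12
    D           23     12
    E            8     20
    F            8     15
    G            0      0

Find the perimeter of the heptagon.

94

|AB| = √((0)² + (-4)²) = √16 = 4
|BC| = √((20)² + (21)²) = √841 = 29
|CD| = √((-9)² + (0)²) = √81 = 9
|DE| = √((-15)² + (8)²) = √289 = 17
|EF| = √((0)² + (-5)²) = √25 = 5
|FG| = √((-8)² + (-15)²) = √289 = 17
|GA| = √((12)² + (-5)²) = √169 = 13
Perimeter = 4 + 29 + 9 + 17 + 5 + 17 + 13 = 94.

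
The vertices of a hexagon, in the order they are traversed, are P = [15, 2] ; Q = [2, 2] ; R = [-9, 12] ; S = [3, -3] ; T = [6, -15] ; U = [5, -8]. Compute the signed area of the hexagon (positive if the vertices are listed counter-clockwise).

94.5

Apply the shoelace formula: 2A = Σ (x_i·y_{i+1} − x_{i+1}·y_i), indices taken mod 6.
Cross-terms: 26, 42, -9, -27, 27, 130  ⇒  Σ = 189
Signed area = Σ/2 = 94.5 (positive ⇒ counter-clockwise traversal).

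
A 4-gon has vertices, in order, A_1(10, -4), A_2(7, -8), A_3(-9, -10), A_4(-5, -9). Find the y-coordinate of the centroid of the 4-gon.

-387/53

Apply Gauss's area formula. First the cross-terms c_i = x_i·y_{i+1} − x_{i+1}·y_i:
  -52, -142, 31, 110  ⇒  2A = -53, A = -26.5.
Then Σ (y_i + y_{i+1})·c_i = 1161, so ȳ = 1161 / (6·(-26.5)) = -387/53.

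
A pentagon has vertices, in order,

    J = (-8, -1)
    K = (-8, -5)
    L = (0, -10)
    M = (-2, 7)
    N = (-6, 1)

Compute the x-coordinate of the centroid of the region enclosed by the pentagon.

-814/219

Apply the shoelace formula. First the cross-terms c_i = x_i·y_{i+1} − x_{i+1}·y_i:
  32, 80, -20, 40, 14  ⇒  2A = 146, A = 73.
Then Σ (x_i + x_{i+1})·c_i = -1628, so x̄ = -1628 / (6·73) = -814/219.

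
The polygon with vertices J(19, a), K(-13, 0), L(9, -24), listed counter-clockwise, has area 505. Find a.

Write out the shoelace sum; only the two edges meeting at J involve a:
2·Area = [(9·a − 19·(-24)) + (19·0 − (-13)·a)] + 312
       = 22·a + 768 = 1010
⇒ a = 11.

11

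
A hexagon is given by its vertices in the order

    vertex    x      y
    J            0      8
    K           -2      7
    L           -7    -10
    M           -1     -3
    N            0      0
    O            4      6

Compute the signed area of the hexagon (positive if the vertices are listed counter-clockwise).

64

Apply the shoelace formula: 2A = Σ (x_i·y_{i+1} − x_{i+1}·y_i), indices taken mod 6.
Cross-terms: 16, 69, 11, 0, 0, 32  ⇒  Σ = 128
Signed area = Σ/2 = 64 (positive ⇒ counter-clockwise traversal).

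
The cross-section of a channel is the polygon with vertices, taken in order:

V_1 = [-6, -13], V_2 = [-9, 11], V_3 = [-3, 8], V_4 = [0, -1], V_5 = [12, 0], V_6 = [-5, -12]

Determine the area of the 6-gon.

Apply the shoelace (surveyor's) formula: 2A = Σ (x_i·y_{i+1} − x_{i+1}·y_i), indices taken mod 6.
V_1→V_2: (-6)(11) − (-9)(-13) = -183
V_2→V_3: (-9)(8) − (-3)(11) = -39
V_3→V_4: (-3)(-1) − (0)(8) = 3
V_4→V_5: (0)(0) − (12)(-1) = 12
V_5→V_6: (12)(-12) − (-5)(0) = -144
V_6→V_1: (-5)(-13) − (-6)(-12) = -7
Σ = -358
Area = |Σ|/2 = 179.

179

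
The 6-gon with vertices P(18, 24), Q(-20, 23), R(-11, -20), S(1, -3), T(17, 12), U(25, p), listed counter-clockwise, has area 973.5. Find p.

16

Write out the shoelace sum; only the two edges meeting at U involve p:
2·Area = [(17·p − 25·12) + (25·24 − 18·p)] + 1663
       = -1·p + 1963 = 1947
⇒ p = 16.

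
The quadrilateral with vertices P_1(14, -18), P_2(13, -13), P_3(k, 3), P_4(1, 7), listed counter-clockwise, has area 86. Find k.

10

The doubled signed area Σ (x_i y_{i+1} − x_{i+1} y_i) is linear in k.
With k=0 it equals -28; the coefficient of k is 20 (from the two edges through P_3).
So 20·k + -28 = 2·86 = 172 ⇒ k = 10.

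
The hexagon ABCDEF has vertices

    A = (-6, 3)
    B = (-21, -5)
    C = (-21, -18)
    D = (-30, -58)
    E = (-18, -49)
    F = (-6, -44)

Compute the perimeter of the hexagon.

|AB| = √((-15)² + (-8)²) = √289 = 17
|BC| = √((0)² + (-13)²) = √169 = 13
|CD| = √((-9)² + (-40)²) = √1681 = 41
|DE| = √((12)² + (9)²) = √225 = 15
|EF| = √((12)² + (5)²) = √169 = 13
|FA| = √((0)² + (47)²) = √2209 = 47
Perimeter = 17 + 13 + 41 + 15 + 13 + 47 = 146.

146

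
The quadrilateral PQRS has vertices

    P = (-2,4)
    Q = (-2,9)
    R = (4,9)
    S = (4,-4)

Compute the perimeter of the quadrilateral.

|PQ| = √((0)² + (5)²) = √25 = 5
|QR| = √((6)² + (0)²) = √36 = 6
|RS| = √((0)² + (-13)²) = √169 = 13
|SP| = √((-6)² + (8)²) = √100 = 10
Perimeter = 5 + 6 + 13 + 10 = 34.

34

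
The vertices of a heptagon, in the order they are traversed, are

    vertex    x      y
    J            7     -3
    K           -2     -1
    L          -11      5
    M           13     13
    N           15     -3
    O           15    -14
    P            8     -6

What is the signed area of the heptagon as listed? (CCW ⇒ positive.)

Σ = (-13) + (-21) + (-208) + (-234) + (-165) + (22) + (18) = -601
Signed area = Σ/2 = -300.5 (negative ⇒ clockwise traversal).

-300.5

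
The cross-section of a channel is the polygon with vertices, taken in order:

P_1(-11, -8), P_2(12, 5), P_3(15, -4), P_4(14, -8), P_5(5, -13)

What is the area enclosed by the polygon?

235.5

Apply the shoelace formula: 2A = Σ (x_i·y_{i+1} − x_{i+1}·y_i), indices taken mod 5.
Σ = (41) + (-123) + (-64) + (-142) + (-183) = -471
Area = |Σ|/2 = 235.5.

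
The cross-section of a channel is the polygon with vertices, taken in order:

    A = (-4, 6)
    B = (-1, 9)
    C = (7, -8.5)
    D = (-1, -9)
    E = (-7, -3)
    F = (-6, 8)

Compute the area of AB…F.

147

Apply the surveyor's formula: 2A = Σ (x_i·y_{i+1} − x_{i+1}·y_i), indices taken mod 6.
Σ = (-30) + (-54.5) + (-71.5) + (-60) + (-74) + (-4) = -294
Area = |Σ|/2 = 147.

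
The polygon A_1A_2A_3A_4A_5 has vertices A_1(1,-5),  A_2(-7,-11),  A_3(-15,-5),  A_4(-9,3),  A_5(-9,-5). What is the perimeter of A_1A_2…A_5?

|A_1A_2| = √((-8)² + (-6)²) = √100 = 10
|A_2A_3| = √((-8)² + (6)²) = √100 = 10
|A_3A_4| = √((6)² + (8)²) = √100 = 10
|A_4A_5| = √((0)² + (-8)²) = √64 = 8
|A_5A_1| = √((10)² + (0)²) = √100 = 10
Perimeter = 10 + 10 + 10 + 8 + 10 = 48.

48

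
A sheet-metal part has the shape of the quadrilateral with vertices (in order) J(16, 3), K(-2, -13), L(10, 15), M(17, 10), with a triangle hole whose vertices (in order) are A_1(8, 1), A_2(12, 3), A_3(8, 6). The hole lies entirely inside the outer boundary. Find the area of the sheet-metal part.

Outer boundary:
Apply the shoelace formula: 2A = Σ (x_i·y_{i+1} − x_{i+1}·y_i), indices taken mod 4.
Cross-terms: -202, 100, -155, -109  ⇒  Σ = -366
Area = |Σ|/2 = 183.
Hole:
Apply Gauss's area formula: 2A = Σ (x_i·y_{i+1} − x_{i+1}·y_i), indices taken mod 3.
Σ = (12) + (48) + (-40) = 20
Area = |Σ|/2 = 10.
Net area = 183 − 10 = 173.

173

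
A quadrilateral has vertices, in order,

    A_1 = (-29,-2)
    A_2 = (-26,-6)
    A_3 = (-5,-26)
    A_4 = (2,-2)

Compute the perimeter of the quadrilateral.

|A_1A_2| = √((3)² + (-4)²) = √25 = 5
|A_2A_3| = √((21)² + (-20)²) = √841 = 29
|A_3A_4| = √((7)² + (24)²) = √625 = 25
|A_4A_1| = √((-31)² + (0)²) = √961 = 31
Perimeter = 5 + 29 + 25 + 31 = 90.

90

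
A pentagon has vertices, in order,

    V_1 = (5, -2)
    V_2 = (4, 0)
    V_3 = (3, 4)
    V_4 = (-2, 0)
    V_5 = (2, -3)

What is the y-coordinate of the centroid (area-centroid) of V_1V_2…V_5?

Apply Gauss's area formula. First the cross-terms c_i = x_i·y_{i+1} − x_{i+1}·y_i:
  8, 16, 8, 6, 11  ⇒  2A = 49, A = 24.5.
Then Σ (y_i + y_{i+1})·c_i = 7, so ȳ = 7 / (6·24.5) = 1/21.

1/21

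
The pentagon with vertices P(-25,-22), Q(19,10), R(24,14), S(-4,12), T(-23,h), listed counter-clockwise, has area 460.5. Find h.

-19

The doubled signed area Σ (x_i y_{i+1} − x_{i+1} y_i) is linear in h.
With h=0 it equals 1320; the coefficient of h is 21 (from the two edges through T).
So 21·h + 1320 = 2·460.5 = 921 ⇒ h = -19.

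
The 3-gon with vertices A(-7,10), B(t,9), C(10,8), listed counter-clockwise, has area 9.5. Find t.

Write out the shoelace sum; only the two edges meeting at B involve t:
2·Area = [((-7)·9 − t·10) + (t·8 − 10·9)] + 156
       = -2·t + 3 = 19
⇒ t = -8.

-8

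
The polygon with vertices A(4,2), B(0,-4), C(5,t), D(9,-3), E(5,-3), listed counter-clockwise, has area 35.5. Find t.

-8

The doubled signed area Σ (x_i y_{i+1} − x_{i+1} y_i) is linear in t.
With t=0 it equals -1; the coefficient of t is -9 (from the two edges through C).
So -9·t + -1 = 2·35.5 = 71 ⇒ t = -8.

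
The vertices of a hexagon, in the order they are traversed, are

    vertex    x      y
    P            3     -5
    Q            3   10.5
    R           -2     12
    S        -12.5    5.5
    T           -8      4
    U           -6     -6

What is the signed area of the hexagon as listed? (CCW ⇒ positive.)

Apply the shoelace (surveyor's) formula: 2A = Σ (x_i·y_{i+1} − x_{i+1}·y_i), indices taken mod 6.
Σ = (46.5) + (57) + (139) + (-6) + (72) + (48) = 356.5
Signed area = Σ/2 = 178.25 (positive ⇒ counter-clockwise traversal).

178.25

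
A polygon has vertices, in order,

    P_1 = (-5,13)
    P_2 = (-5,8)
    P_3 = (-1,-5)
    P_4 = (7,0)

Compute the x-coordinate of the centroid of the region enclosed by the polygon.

-7/69

Apply Gauss's area formula. First the cross-terms c_i = x_i·y_{i+1} − x_{i+1}·y_i:
  25, 33, 35, 91  ⇒  2A = 184, A = 92.
Then Σ (x_i + x_{i+1})·c_i = -56, so x̄ = -56 / (6·92) = -7/69.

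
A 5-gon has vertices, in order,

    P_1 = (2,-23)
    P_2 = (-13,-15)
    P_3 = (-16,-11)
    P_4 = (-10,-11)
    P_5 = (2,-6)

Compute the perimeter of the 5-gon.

58

|P_1P_2| = √((-15)² + (8)²) = √289 = 17
|P_2P_3| = √((-3)² + (4)²) = √25 = 5
|P_3P_4| = √((6)² + (0)²) = √36 = 6
|P_4P_5| = √((12)² + (5)²) = √169 = 13
|P_5P_1| = √((0)² + (-17)²) = √289 = 17
Perimeter = 17 + 5 + 6 + 13 + 17 = 58.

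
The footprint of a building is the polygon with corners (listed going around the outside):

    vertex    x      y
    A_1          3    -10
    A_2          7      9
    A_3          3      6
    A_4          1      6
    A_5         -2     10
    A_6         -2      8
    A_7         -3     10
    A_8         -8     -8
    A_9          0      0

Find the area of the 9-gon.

Cross-terms: 97, 15, 12, 22, 4, 4, 104, 0, 0  ⇒  Σ = 258
Area = |Σ|/2 = 129.

129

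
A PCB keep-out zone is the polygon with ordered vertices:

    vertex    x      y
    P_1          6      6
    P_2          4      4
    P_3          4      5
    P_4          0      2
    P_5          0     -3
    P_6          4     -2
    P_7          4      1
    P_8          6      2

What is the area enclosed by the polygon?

31

Apply the shoelace formula: 2A = Σ (x_i·y_{i+1} − x_{i+1}·y_i), indices taken mod 8.
Cross-terms: 0, 4, 8, 0, 12, 12, 2, 24  ⇒  Σ = 62
Area = |Σ|/2 = 31.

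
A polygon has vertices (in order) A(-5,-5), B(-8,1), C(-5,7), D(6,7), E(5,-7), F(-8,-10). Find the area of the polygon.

Σ = (-45) + (-51) + (-77) + (-77) + (-106) + (-10) = -366
Area = |Σ|/2 = 183.

183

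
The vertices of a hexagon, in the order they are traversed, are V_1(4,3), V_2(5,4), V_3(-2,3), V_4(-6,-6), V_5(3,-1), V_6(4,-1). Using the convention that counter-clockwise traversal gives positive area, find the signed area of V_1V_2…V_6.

V_1→V_2: (4)(4) − (5)(3) = 1
V_2→V_3: (5)(3) − (-2)(4) = 23
V_3→V_4: (-2)(-6) − (-6)(3) = 30
V_4→V_5: (-6)(-1) − (3)(-6) = 24
V_5→V_6: (3)(-1) − (4)(-1) = 1
V_6→V_1: (4)(3) − (4)(-1) = 16
Σ = 95
Signed area = Σ/2 = 47.5 (positive ⇒ counter-clockwise traversal).

47.5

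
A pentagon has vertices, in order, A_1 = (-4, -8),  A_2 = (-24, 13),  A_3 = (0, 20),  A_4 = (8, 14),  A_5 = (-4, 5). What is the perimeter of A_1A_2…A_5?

|A_1A_2| = √((-20)² + (21)²) = √841 = 29
|A_2A_3| = √((24)² + (7)²) = √625 = 25
|A_3A_4| = √((8)² + (-6)²) = √100 = 10
|A_4A_5| = √((-12)² + (-9)²) = √225 = 15
|A_5A_1| = √((0)² + (-13)²) = √169 = 13
Perimeter = 29 + 25 + 10 + 15 + 13 = 92.

92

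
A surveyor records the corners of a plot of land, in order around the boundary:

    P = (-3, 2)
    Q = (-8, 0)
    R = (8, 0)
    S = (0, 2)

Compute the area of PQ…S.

Apply the shoelace formula: 2A = Σ (x_i·y_{i+1} − x_{i+1}·y_i), indices taken mod 4.
P→Q: (-3)(0) − (-8)(2) = 16
Q→R: (-8)(0) − (8)(0) = 0
R→S: (8)(2) − (0)(0) = 16
S→P: (0)(2) − (-3)(2) = 6
Σ = 38
Area = |Σ|/2 = 19.

19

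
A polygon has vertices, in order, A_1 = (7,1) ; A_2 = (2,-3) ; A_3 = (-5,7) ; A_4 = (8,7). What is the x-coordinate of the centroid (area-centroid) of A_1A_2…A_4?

7/3

Apply Gauss's area formula. First the cross-terms c_i = x_i·y_{i+1} − x_{i+1}·y_i:
  -23, -1, -91, -41  ⇒  2A = -156, A = -78.
Then Σ (x_i + x_{i+1})·c_i = -1092, so x̄ = -1092 / (6·(-78)) = 7/3.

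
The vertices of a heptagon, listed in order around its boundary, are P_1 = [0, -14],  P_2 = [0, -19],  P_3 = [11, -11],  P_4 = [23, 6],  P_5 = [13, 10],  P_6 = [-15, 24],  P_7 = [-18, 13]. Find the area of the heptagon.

Cross-terms: 0, 209, 319, 152, 462, 237, 252  ⇒  Σ = 1631
Area = |Σ|/2 = 815.5.

815.5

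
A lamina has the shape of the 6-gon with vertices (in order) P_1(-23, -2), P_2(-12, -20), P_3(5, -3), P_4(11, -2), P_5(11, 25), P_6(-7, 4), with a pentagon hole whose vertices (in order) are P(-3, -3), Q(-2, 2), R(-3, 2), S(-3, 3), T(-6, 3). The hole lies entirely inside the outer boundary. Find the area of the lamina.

Outer boundary:
Σ = (436) + (136) + (23) + (297) + (219) + (106) = 1217
Area = |Σ|/2 = 608.5.
Hole:
Apply the shoelace formula: 2A = Σ (x_i·y_{i+1} − x_{i+1}·y_i), indices taken mod 5.
Σ = (-12) + (2) + (-3) + (9) + (27) = 23
Area = |Σ|/2 = 11.5.
Net area = 608.5 − 11.5 = 597.

597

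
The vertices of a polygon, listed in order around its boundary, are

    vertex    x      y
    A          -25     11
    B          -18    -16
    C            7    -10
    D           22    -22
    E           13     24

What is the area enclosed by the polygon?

1256.5

Apply Gauss's area formula: 2A = Σ (x_i·y_{i+1} − x_{i+1}·y_i), indices taken mod 5.
Σ = (598) + (292) + (66) + (814) + (743) = 2513
Area = |Σ|/2 = 1256.5.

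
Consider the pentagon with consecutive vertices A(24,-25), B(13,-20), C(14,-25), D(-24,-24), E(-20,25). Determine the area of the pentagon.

Apply the surveyor's formula: 2A = Σ (x_i·y_{i+1} − x_{i+1}·y_i), indices taken mod 5.
Σ = (-155) + (-45) + (-936) + (-1080) + (-100) = -2316
Area = |Σ|/2 = 1158.

1158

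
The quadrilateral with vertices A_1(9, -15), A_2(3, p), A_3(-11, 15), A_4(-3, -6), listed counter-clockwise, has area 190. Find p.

The doubled signed area Σ (x_i y_{i+1} − x_{i+1} y_i) is linear in p.
With p=0 it equals 300; the coefficient of p is 20 (from the two edges through A_2).
So 20·p + 300 = 2·190 = 380 ⇒ p = 4.

4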